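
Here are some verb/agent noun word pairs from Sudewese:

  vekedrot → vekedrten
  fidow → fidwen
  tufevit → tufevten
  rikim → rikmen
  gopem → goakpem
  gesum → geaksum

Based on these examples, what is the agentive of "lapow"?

rikim and gopem both end in -m yet inflect differently (rikmen, goakpem), so the final letter is not what conditions the rule; the last vowel is.
"lapow" has last vowel 'o'. The stems whose last vowel is 'o' (vekedrot → vekedrten, fidow → fidwen) delete the last vowel and add -en.
The other pattern: stems whose last vowel is 'e' or 'u' insert -ak- after the first vowel.
So lapow → lapwen.

lapwen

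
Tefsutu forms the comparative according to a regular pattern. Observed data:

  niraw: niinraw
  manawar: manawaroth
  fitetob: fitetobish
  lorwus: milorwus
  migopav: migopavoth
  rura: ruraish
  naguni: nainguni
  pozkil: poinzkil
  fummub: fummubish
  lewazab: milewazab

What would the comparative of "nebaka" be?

"nebaka" begins with n-. The stems beginning with n- (naguni → nainguni, niraw → niinraw) insert -in- after the first vowel.
So nebaka → neinbaka.

neinbaka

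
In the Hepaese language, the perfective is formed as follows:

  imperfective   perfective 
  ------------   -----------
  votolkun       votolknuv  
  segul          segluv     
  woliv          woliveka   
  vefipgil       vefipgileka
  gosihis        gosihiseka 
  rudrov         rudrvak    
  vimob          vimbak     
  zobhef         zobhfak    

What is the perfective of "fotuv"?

segul and vefipgil both end in -l yet inflect differently (segluv, vefipgileka), so the final letter is not what conditions the rule; the last vowel is.
"fotuv" has last vowel 'u'. The stems whose last vowel is 'u' (votolkun → votolknuv, segul → segluv) delete the last vowel and add -uv.
So fotuv → fotvuv.

fotvuv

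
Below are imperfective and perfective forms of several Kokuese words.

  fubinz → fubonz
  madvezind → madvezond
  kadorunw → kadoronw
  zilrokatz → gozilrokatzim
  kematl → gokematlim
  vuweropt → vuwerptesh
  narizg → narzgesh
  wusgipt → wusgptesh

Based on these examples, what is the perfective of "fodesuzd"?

fubinz and zilrokatz both end in -z yet inflect differently (fubonz, gozilrokatzim), so the final letter is not what conditions the rule; the second-to-last letter is.
"fodesuzd" has second-to-last letter 'z'. The one such stem in the data (narizg → narzgesh) deletes the last vowel and adds -esh (as do vuweropt, wusgipt), so the same rule applies.
The other patterns: stems whose second-to-last letter is 'n' change the last vowel to 'o'; stems whose second-to-last letter is 't' add go- … -im around the stem.
So fodesuzd → fodeszdesh.

fodeszdesh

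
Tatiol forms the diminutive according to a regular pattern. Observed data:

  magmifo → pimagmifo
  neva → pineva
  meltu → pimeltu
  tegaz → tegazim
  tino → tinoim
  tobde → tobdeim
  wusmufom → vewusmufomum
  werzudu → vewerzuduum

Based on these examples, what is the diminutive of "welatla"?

magmifo and tino both end in -o yet inflect differently (pimagmifo, tinoim), so the final letter is not what conditions the rule; the first letter is.
"welatla" begins with w-. The stems beginning with w- (wusmufom → vewusmufomum, werzudu → vewerzuduum) add ve- … -um around the stem.
The other patterns: stems beginning with m- or n- add the prefix pi-; stems beginning with t- add -im.
So welatla → vewelatlaum.

vewelatlaum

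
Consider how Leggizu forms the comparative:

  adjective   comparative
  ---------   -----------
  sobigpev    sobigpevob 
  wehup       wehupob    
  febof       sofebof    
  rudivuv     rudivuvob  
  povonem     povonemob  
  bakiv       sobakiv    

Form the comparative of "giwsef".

giwsefob

sobigpev and bakiv both end in -v yet inflect differently (sobigpevob, sobakiv), so the final letter is not what conditions the rule; the last vowel is.
"giwsef" has last vowel 'e'. The stems whose last vowel is 'e' (sobigpev → sobigpevob, povonem → povonemob) add -ob.
So giwsef → giwsefob.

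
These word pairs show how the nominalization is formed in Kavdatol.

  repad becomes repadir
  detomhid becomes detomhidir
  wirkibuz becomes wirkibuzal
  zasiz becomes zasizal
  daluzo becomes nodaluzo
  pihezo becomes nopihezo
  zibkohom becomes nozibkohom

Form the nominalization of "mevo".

"mevo" ends in -o. The stems ending in -o (daluzo → nodaluzo, pihezo → nopihezo) add the prefix no-.
So mevo → nomevo.

nomevo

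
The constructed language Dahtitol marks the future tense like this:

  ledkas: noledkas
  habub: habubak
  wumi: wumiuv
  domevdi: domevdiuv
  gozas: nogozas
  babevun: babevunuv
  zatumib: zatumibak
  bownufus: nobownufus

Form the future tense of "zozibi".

zozibiuv

"zozibi" ends in -i. The stems ending in -i (domevdi → domevdiuv, wumi → wumiuv) add -uv.
So zozibi → zozibiuv.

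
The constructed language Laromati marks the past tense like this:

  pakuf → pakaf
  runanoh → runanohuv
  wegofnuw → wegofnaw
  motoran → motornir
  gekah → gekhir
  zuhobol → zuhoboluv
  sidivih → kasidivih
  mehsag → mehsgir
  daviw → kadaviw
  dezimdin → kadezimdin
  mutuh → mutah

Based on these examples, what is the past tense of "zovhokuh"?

runanoh and sidivih both end in -h yet inflect differently (runanohuv, kasidivih), so the final letter is not what conditions the rule; the last vowel is.
"zovhokuh" has last vowel 'u'. The stems whose last vowel is 'u' (mutuh → mutah, pakuf → pakaf, wegofnuw → wegofnaw) change the last vowel to 'a'.
So zovhokuh → zovhokah.

zovhokah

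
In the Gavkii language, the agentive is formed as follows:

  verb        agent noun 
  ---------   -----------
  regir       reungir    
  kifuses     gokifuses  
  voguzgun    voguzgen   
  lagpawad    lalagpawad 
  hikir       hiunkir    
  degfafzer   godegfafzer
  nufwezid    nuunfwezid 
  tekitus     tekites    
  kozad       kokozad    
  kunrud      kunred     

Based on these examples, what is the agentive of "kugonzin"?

kuungonzin

kozad and kunrud both end in -d yet inflect differently (kokozad, kunred), so the final letter is not what conditions the rule; the last vowel is.
"kugonzin" has last vowel 'i'. The stems whose last vowel is 'i' (nufwezid → nuunfwezid, hikir → hiunkir, regir → reungir) insert -un- after the first vowel.
The other patterns: stems whose last vowel is 'a' repeat the first consonant+vowel as a prefix; stems whose last vowel is 'e' add the prefix go-; stems whose last vowel is 'u' change the last vowel to 'e'.
So kugonzin → kuungonzin.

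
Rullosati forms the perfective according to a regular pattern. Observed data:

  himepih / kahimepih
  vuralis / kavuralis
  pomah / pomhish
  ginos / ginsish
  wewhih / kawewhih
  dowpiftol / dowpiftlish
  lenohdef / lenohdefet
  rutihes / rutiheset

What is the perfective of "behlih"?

vuralis and rutihes both end in -s yet inflect differently (kavuralis, rutiheset), so the final letter is not what conditions the rule; the last vowel is.
"behlih" has last vowel 'i'. The stems whose last vowel is 'i' (vuralis → kavuralis, wewhih → kawewhih, himepih → kahimepih) add the prefix ka-.
So behlih → kabehlih.

kabehlih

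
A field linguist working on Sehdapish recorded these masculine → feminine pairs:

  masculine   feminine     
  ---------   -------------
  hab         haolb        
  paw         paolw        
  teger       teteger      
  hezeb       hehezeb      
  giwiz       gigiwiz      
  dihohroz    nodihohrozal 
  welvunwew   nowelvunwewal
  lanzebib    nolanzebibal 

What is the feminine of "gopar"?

hab and hezeb both end in -b yet inflect differently (haolb, hehezeb), so the final letter is not what conditions the rule; the number of vowels is.
"gopar" has 2 vowels. The stems with 2 vowels (teger → teteger, hezeb → hehezeb, giwiz → gigiwiz) repeat the first consonant+vowel as a prefix.
The other patterns: stems with 1 vowel insert -ol- after the first vowel; stems with 3 vowels add no- … -al around the stem.
So gopar → gogopar.

gogopar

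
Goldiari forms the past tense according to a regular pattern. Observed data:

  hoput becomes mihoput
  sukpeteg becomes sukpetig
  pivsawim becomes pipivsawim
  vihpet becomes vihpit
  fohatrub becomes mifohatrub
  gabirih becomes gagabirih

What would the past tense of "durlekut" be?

midurlekut

"durlekut" has last vowel 'u'. The stems whose last vowel is 'u' (fohatrub → mifohatrub, hoput → mihoput) add the prefix mi-.
The other patterns: stems whose last vowel is 'i' repeat the first consonant+vowel as a prefix; stems whose last vowel is 'e' change the last vowel to 'i'.
So durlekut → midurlekut.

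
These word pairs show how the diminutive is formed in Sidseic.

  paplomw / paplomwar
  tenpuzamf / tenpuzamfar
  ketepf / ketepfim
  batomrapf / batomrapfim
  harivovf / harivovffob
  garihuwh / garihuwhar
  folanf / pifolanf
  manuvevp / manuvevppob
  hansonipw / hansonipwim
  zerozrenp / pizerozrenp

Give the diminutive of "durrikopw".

batomrapf and folanf both end in -f yet inflect differently (batomrapfim, pifolanf), so the final letter is not what conditions the rule; the second-to-last letter is.
"durrikopw" has second-to-last letter 'p'. The stems whose second-to-last letter is 'p' (hansonipw → hansonipwim, batomrapf → batomrapfim, ketepf → ketepfim) add -im.
The other patterns: stems whose second-to-last letter is 'n' add the prefix pi-; stems whose second-to-last letter is 'v' double the final consonant and add -ob; stems whose second-to-last letter is 'm' or 'w' add -ar.
So durrikopw → durrikopwim.

durrikopwim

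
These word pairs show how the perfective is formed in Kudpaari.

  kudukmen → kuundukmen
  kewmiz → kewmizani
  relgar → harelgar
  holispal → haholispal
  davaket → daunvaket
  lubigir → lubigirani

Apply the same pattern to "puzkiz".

relgar and lubigir both end in -r yet inflect differently (harelgar, lubigirani), so the final letter is not what conditions the rule; the last vowel is.
"puzkiz" has last vowel 'i'. The stems whose last vowel is 'i' (kewmiz → kewmizani, lubigir → lubigirani) add -ani.
So puzkiz → puzkizani.

puzkizani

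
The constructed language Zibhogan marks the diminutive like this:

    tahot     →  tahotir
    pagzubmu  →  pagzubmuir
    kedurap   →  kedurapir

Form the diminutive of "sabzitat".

Every pair shown (tahot → tahotir, pagzubmu → pagzubmuir, kedurap → kedurapir) follows the same rule: add -ir.
So sabzitat → sabzitatir.

sabzitatir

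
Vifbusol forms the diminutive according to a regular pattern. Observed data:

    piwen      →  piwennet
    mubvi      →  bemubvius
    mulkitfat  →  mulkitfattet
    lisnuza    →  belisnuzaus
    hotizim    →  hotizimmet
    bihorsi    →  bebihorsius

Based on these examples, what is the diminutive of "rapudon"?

rapudonnet

mulkitfat and lisnuza both have last vowel 'a' yet inflect differently (mulkitfattet, belisnuzaus), so the last vowel is not what conditions the rule; whether the stem ends in a vowel or a consonant is.
"rapudon" ends in a consonant. The stems ending in a consonant (mulkitfat → mulkitfattet, piwen → piwennet, hotizim → hotizimmet) double the final consonant and add -et.
So rapudon → rapudonnet.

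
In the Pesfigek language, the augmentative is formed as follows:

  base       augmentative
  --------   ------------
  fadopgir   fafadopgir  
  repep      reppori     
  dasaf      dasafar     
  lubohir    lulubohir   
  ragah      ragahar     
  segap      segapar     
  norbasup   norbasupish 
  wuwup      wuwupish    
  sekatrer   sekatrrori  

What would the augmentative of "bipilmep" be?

"bipilmep" has last vowel 'e'. The stems whose last vowel is 'e' (sekatrer → sekatrrori, repep → reppori) delete the last vowel and add -ori.
So bipilmep → bipilmpori.

bipilmpori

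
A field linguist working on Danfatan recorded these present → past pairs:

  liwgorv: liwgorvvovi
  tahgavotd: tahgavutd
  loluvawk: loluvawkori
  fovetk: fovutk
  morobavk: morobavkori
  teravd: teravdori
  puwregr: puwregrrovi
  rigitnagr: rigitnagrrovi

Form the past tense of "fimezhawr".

tahgavotd and teravd both end in -d yet inflect differently (tahgavutd, teravdori), so the final letter is not what conditions the rule; the second-to-last letter is.
"fimezhawr" has second-to-last letter 'w'. The one such stem in the data (loluvawk → loluvawkori) adds -ori, so the same rule applies.
The other patterns: stems whose second-to-last letter is 't' change the last vowel to 'u'; stems whose second-to-last letter is 'g' or 'r' double the final consonant and add -ovi.
So fimezhawr → fimezhawrori.

fimezhawrori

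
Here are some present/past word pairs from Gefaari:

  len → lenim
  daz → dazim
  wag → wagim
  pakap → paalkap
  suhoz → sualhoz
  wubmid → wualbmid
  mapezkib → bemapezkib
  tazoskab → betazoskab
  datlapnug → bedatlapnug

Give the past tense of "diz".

dizim

daz and suhoz both end in -z yet inflect differently (dazim, sualhoz), so the final letter is not what conditions the rule; the number of vowels is.
"diz" has 1 vowel. The stems with 1 vowel (len → lenim, daz → dazim, wag → wagim) add -im.
The other patterns: stems with 2 vowels insert -al- after the first vowel; stems with 3 vowels add the prefix be-.
So diz → dizim.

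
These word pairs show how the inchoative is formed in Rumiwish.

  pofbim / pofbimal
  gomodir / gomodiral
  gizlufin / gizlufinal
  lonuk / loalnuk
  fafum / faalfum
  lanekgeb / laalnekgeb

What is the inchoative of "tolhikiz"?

tolhikizal

"tolhikiz" has last vowel 'i'. The stems whose last vowel is 'i' (pofbim → pofbimal, gomodir → gomodiral, gizlufin → gizlufinal) add -al.
The other pattern: stems whose last vowel is 'e' or 'u' insert -al- after the first vowel.
So tolhikiz → tolhikizal.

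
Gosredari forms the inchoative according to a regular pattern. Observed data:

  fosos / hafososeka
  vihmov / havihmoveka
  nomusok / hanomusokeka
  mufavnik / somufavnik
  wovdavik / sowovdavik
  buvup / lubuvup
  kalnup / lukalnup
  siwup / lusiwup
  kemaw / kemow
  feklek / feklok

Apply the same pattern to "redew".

redow

nomusok and mufavnik both end in -k yet inflect differently (hanomusokeka, somufavnik), so the final letter is not what conditions the rule; the last vowel is.
"redew" has last vowel 'e'. The one such stem in the data (feklek → feklok) changes the last vowel to 'o' (as does kemaw), so the same rule applies.
The other patterns: stems whose last vowel is 'o' add ha- … -eka around the stem; stems whose last vowel is 'i' add the prefix so-; stems whose last vowel is 'u' add the prefix lu-.
So redew → redow.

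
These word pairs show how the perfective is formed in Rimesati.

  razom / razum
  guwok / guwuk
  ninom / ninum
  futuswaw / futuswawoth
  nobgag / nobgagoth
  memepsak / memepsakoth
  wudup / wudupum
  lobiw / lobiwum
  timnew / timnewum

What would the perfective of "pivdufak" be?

"pivdufak" has last vowel 'a'. The stems whose last vowel is 'a' (futuswaw → futuswawoth, nobgag → nobgagoth, memepsak → memepsakoth) add -oth.
The other patterns: stems whose last vowel is 'o' change the last vowel to 'u'; stems whose last vowel is 'e', 'i' or 'u' add -um.
So pivdufak → pivdufakoth.

pivdufakoth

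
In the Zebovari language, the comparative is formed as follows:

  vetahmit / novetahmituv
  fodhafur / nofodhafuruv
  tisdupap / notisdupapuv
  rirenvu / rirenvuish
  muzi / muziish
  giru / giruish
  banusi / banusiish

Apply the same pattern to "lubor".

"lubor" ends in a consonant. The stems ending in a consonant (vetahmit → novetahmituv, fodhafur → nofodhafuruv, tisdupap → notisdupapuv) add no- … -uv around the stem.
The other pattern: stems ending in a vowel add -ish.
So lubor → noluboruv.

noluboruv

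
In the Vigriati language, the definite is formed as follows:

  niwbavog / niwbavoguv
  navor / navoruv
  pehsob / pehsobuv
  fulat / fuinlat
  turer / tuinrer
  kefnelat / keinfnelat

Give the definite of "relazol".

"relazol" has last vowel 'o'. The stems whose last vowel is 'o' (niwbavog → niwbavoguv, navor → navoruv, pehsob → pehsobuv) add -uv.
The other pattern: stems whose last vowel is 'a' or 'e' insert -in- after the first vowel.
So relazol → relazoluv.

relazoluv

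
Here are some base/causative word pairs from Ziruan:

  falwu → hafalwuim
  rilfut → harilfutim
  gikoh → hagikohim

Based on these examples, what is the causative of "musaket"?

Every pair shown (falwu → hafalwuim, rilfut → harilfutim, gikoh → hagikohim) follows the same rule: add ha- … -im around the stem.
So musaket → hamusaketim.

hamusaketim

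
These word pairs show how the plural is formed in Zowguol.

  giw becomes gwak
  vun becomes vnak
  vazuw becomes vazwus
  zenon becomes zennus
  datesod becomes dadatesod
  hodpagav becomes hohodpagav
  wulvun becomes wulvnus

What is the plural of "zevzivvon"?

vun and zenon both end in -n yet inflect differently (vnak, zennus), so the final letter is not what conditions the rule; the number of vowels is.
"zevzivvon" has 3 vowels. The stems with 3 vowels (hodpagav → hohodpagav, datesod → dadatesod) repeat the first consonant+vowel as a prefix.
So zevzivvon → zezevzivvon.

zezevzivvon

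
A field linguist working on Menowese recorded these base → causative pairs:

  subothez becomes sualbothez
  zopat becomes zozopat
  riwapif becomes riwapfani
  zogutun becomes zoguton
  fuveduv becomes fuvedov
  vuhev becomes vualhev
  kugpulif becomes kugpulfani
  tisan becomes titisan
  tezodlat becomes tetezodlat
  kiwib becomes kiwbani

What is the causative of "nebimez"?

nealbimez

zogutun and tisan both end in -n yet inflect differently (zoguton, titisan), so the final letter is not what conditions the rule; the last vowel is.
"nebimez" has last vowel 'e'. The stems whose last vowel is 'e' (subothez → sualbothez, vuhev → vualhev) insert -al- after the first vowel.
So nebimez → nealbimez.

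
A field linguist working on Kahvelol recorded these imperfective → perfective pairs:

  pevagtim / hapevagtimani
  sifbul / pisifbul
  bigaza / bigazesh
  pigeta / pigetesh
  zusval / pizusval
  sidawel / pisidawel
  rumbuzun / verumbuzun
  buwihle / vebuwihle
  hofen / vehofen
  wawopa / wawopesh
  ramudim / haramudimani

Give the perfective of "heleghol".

piheleghol

"heleghol" ends in -l. The stems ending in -l (sifbul → pisifbul, zusval → pizusval, sidawel → pisidawel) add the prefix pi-.
The other patterns: stems ending in -a drop the final letter and add -esh; stems ending in -m add ha- … -ani around the stem; stems ending in -e or -n add the prefix ve-.
So heleghol → piheleghol.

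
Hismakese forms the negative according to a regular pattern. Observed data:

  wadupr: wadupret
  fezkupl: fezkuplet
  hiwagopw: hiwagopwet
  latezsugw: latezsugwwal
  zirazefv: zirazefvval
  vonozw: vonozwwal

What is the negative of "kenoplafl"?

kenoplafllal

"kenoplafl" has second-to-last letter 'f'. The one such stem in the data (zirazefv → zirazefvval) doubles the final consonant and adds -al (as do latezsugw, vonozw), so the same rule applies.
The other pattern: stems whose second-to-last letter is 'p' add -et.
So kenoplafl → kenoplafllal.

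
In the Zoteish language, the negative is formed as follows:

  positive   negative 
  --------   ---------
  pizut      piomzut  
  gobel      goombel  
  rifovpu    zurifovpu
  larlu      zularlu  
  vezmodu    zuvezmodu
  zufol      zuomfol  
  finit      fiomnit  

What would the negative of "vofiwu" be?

zuvofiwu

larlu and pizut both have last vowel 'u' yet inflect differently (zularlu, piomzut), so the last vowel is not what conditions the rule; the final letter is.
"vofiwu" ends in -u. The stems ending in -u (larlu → zularlu, vezmodu → zuvezmodu, rifovpu → zurifovpu) add the prefix zu-.
So vofiwu → zuvofiwu.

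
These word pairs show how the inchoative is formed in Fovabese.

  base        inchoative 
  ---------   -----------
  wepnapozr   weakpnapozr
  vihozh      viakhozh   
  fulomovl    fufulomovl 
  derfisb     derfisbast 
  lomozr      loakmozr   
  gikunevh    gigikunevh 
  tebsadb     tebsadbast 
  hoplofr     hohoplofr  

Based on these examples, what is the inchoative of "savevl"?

sasavevl

lomozr and hoplofr both end in -r yet inflect differently (loakmozr, hohoplofr), so the final letter is not what conditions the rule; the second-to-last letter is.
"savevl" has second-to-last letter 'v'. The stems whose second-to-last letter is 'v' (gikunevh → gigikunevh, fulomovl → fufulomovl) repeat the first consonant+vowel as a prefix.
So savevl → sasavevl.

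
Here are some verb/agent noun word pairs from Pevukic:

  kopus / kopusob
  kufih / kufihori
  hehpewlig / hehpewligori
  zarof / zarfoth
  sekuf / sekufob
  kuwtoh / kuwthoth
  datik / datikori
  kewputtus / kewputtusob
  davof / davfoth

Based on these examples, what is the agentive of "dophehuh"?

davof and sekuf both end in -f yet inflect differently (davfoth, sekufob), so the final letter is not what conditions the rule; the last vowel is.
"dophehuh" has last vowel 'u'. The stems whose last vowel is 'u' (sekuf → sekufob, kewputtus → kewputtusob, kopus → kopusob) add -ob.
The other patterns: stems whose last vowel is 'o' delete the last vowel and add -oth; stems whose last vowel is 'i' add -ori.
So dophehuh → dophehuhob.

dophehuhob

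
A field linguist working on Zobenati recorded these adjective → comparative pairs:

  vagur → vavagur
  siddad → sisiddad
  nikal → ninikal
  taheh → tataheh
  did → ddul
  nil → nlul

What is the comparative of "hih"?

siddad and did both end in -d yet inflect differently (sisiddad, ddul), so the final letter is not what conditions the rule; the number of vowels is.
"hih" has 1 vowel. The stems with 1 vowel (did → ddul, nil → nlul) delete the last vowel and add -ul.
So hih → hhul.

hhul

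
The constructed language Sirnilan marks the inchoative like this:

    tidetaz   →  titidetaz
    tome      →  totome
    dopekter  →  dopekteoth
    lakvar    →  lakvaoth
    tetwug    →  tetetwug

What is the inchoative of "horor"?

horooth

"horor" ends in -r. The stems ending in -r (dopekter → dopekteoth, lakvar → lakvaoth) drop the final letter and add -oth.
The other pattern: stems ending in -e, -g or -z repeat the first consonant+vowel as a prefix.
So horor → horooth.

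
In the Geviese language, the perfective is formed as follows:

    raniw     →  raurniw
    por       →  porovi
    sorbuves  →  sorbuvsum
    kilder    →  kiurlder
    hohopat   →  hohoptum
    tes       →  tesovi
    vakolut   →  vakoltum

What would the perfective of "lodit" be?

por and kilder both end in -r yet inflect differently (porovi, kiurlder), so the final letter is not what conditions the rule; the number of vowels is.
"lodit" has 2 vowels. The stems with 2 vowels (kilder → kiurlder, raniw → raurniw) insert -ur- after the first vowel.
The other patterns: stems with 1 vowel add -ovi; stems with 3 vowels delete the last vowel and add -um.
So lodit → lourdit.

lourdit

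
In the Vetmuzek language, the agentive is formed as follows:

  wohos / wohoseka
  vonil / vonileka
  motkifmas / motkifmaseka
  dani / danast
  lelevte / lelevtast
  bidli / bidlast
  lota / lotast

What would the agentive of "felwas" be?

felwaseka

"felwas" ends in a consonant. The stems ending in a consonant (wohos → wohoseka, vonil → vonileka, motkifmas → motkifmaseka) add -eka.
The other pattern: stems ending in a vowel drop the final letter and add -ast.
So felwas → felwaseka.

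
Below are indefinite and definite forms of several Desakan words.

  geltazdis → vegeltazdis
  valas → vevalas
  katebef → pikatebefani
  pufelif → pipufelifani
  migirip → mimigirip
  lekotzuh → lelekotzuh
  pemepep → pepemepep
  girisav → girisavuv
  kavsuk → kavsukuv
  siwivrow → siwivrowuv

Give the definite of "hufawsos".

geltazdis and pufelif both have last vowel 'i' yet inflect differently (vegeltazdis, pipufelifani), so the last vowel is not what conditions the rule; the final letter is.
"hufawsos" ends in -s. The stems ending in -s (geltazdis → vegeltazdis, valas → vevalas) add the prefix ve-.
So hufawsos → vehufawsos.

vehufawsos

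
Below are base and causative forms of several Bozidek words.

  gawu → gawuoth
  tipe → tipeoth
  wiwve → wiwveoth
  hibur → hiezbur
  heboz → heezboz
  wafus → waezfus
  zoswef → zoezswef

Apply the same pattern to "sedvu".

gawu and hibur both have last vowel 'u' yet inflect differently (gawuoth, hiezbur), so the last vowel is not what conditions the rule; whether the stem ends in a vowel or a consonant is.
"sedvu" ends in a vowel. The stems ending in a vowel (gawu → gawuoth, tipe → tipeoth, wiwve → wiwveoth) add -oth.
The other pattern: stems ending in a consonant insert -ez- after the first vowel.
So sedvu → sedvuoth.

sedvuoth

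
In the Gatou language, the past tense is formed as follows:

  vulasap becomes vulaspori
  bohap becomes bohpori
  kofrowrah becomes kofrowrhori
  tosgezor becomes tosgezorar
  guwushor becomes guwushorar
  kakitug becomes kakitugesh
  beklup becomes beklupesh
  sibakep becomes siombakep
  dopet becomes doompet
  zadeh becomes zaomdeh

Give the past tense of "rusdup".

"rusdup" has last vowel 'u'. The stems whose last vowel is 'u' (kakitug → kakitugesh, beklup → beklupesh) add -esh.
The other patterns: stems whose last vowel is 'a' delete the last vowel and add -ori; stems whose last vowel is 'o' add -ar; stems whose last vowel is 'e' insert -om- after the first vowel.
So rusdup → rusdupesh.

rusdupesh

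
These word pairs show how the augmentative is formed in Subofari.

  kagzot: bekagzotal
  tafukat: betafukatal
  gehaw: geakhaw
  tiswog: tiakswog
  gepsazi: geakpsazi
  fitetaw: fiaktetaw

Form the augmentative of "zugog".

zuakgog

tafukat and gehaw both have last vowel 'a' yet inflect differently (betafukatal, geakhaw), so the last vowel is not what conditions the rule; the final letter is.
"zugog" ends in -g. The one such stem in the data (tiswog → tiakswog) inserts -ak- after the first vowel (as do gehaw, gepsazi), so the same rule applies.
The other pattern: stems ending in -t add be- … -al around the stem.
So zugog → zuakgog.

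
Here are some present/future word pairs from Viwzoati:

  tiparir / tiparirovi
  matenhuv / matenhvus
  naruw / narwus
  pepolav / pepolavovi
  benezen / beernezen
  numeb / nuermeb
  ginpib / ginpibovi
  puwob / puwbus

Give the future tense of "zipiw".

zipiwovi

"zipiw" has last vowel 'i'. The stems whose last vowel is 'i' (ginpib → ginpibovi, tiparir → tiparirovi) add -ovi.
The other patterns: stems whose last vowel is 'o' or 'u' delete the last vowel and add -us; stems whose last vowel is 'e' insert -er- after the first vowel.
So zipiw → zipiwovi.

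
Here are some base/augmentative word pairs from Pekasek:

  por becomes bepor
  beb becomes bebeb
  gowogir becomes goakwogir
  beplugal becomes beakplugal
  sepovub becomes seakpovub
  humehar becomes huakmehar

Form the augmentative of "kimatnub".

kiakmatnub

"kimatnub" has 3 vowels. The stems with 3 vowels (gowogir → goakwogir, beplugal → beakplugal, sepovub → seakpovub) insert -ak- after the first vowel.
The other pattern: stems with 1 vowel add the prefix be-.
So kimatnub → kiakmatnub.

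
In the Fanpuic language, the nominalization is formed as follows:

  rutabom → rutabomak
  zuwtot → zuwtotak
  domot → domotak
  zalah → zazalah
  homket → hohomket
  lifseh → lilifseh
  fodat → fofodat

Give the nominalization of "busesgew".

zuwtot and homket both end in -t yet inflect differently (zuwtotak, hohomket), so the final letter is not what conditions the rule; the last vowel is.
"busesgew" has last vowel 'e'. The stems whose last vowel is 'e' (homket → hohomket, lifseh → lilifseh) repeat the first consonant+vowel as a prefix.
The other pattern: stems whose last vowel is 'o' add -ak.
So busesgew → bubusesgew.

bubusesgew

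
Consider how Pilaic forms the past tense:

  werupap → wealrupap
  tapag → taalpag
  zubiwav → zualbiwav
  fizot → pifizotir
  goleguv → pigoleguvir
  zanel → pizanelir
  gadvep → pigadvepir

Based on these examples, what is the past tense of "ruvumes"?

piruvumesir

zubiwav and goleguv both end in -v yet inflect differently (zualbiwav, pigoleguvir), so the final letter is not what conditions the rule; the last vowel is.
"ruvumes" has last vowel 'e'. The stems whose last vowel is 'e' (zanel → pizanelir, gadvep → pigadvepir) add pi- … -ir around the stem.
The other pattern: stems whose last vowel is 'a' insert -al- after the first vowel.
So ruvumes → piruvumesir.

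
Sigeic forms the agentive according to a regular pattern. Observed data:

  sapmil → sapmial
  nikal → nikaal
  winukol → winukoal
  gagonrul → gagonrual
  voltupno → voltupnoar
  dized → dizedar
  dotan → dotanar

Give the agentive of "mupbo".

winukol and voltupno both have last vowel 'o' yet inflect differently (winukoal, voltupnoar), so the last vowel is not what conditions the rule; the final letter is.
"mupbo" ends in -o. The one such stem in the data (voltupno → voltupnoar) adds -ar, so the same rule applies.
So mupbo → mupboar.

mupboar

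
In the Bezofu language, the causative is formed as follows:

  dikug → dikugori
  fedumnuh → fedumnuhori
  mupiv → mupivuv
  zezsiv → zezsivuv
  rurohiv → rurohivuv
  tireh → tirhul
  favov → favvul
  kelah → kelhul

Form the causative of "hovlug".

hovlugori

fedumnuh and tireh both end in -h yet inflect differently (fedumnuhori, tirhul), so the final letter is not what conditions the rule; the last vowel is.
"hovlug" has last vowel 'u'. The stems whose last vowel is 'u' (dikug → dikugori, fedumnuh → fedumnuhori) add -ori.
So hovlug → hovlugori.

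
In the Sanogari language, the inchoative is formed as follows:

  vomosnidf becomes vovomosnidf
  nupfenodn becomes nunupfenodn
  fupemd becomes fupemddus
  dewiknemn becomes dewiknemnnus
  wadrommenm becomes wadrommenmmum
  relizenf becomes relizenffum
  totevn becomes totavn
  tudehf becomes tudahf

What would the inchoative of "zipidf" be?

zizipidf

nupfenodn and dewiknemn both end in -n yet inflect differently (nunupfenodn, dewiknemnnus), so the final letter is not what conditions the rule; the second-to-last letter is.
"zipidf" has second-to-last letter 'd'. The stems whose second-to-last letter is 'd' (vomosnidf → vovomosnidf, nupfenodn → nunupfenodn) repeat the first consonant+vowel as a prefix.
The other patterns: stems whose second-to-last letter is 'm' double the final consonant and add -us; stems whose second-to-last letter is 'n' double the final consonant and add -um; stems whose second-to-last letter is 'h' or 'v' change the last vowel to 'a'.
So zipidf → zizipidf.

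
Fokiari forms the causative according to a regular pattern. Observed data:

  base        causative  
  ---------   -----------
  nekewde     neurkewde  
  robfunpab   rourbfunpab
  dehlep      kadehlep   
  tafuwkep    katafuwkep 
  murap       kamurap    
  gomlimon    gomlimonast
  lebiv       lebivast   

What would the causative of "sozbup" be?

kasozbup

nekewde and dehlep both have last vowel 'e' yet inflect differently (neurkewde, kadehlep), so the last vowel is not what conditions the rule; the final letter is.
"sozbup" ends in -p. The stems ending in -p (dehlep → kadehlep, tafuwkep → katafuwkep, murap → kamurap) add the prefix ka-.
So sozbup → kasozbup.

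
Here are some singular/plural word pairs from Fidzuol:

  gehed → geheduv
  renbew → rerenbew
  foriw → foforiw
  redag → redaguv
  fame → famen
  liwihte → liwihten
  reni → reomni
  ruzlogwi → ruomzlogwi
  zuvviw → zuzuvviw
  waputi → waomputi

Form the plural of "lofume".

lofumen

"lofume" ends in -e. The stems ending in -e (fame → famen, liwihte → liwihten) drop the final letter and add -en.
So lofume → lofumen.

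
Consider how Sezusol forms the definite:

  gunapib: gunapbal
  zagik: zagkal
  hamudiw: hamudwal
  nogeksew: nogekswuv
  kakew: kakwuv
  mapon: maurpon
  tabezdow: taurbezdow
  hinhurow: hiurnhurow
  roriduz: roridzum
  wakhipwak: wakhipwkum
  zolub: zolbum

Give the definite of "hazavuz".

hazavzum

hamudiw and nogeksew both end in -w yet inflect differently (hamudwal, nogekswuv), so the final letter is not what conditions the rule; the last vowel is.
"hazavuz" has last vowel 'u'. The stems whose last vowel is 'u' (roriduz → roridzum, zolub → zolbum) delete the last vowel and add -um.
The other patterns: stems whose last vowel is 'i' delete the last vowel and add -al; stems whose last vowel is 'e' delete the last vowel and add -uv; stems whose last vowel is 'o' insert -ur- after the first vowel.
So hazavuz → hazavzum.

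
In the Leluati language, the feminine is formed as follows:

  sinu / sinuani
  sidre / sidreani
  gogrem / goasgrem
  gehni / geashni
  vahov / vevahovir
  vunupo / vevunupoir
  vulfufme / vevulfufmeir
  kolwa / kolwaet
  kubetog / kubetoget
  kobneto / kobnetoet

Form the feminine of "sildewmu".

sidre and vulfufme both end in -e yet inflect differently (sidreani, vevulfufmeir), so the final letter is not what conditions the rule; the first letter is.
"sildewmu" begins with s-. The stems beginning with s- (sinu → sinuani, sidre → sidreani) add -ani.
So sildewmu → sildewmuani.

sildewmuani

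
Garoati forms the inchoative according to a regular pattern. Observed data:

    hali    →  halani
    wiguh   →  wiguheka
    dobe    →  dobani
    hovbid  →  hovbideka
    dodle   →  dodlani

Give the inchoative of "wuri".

wurani

hovbid and hali both have last vowel 'i' yet inflect differently (hovbideka, halani), so the last vowel is not what conditions the rule; whether the stem ends in a vowel or a consonant is.
"wuri" ends in a vowel. The stems ending in a vowel (dobe → dobani, hali → halani, dodle → dodlani) drop the final letter and add -ani.
So wuri → wurani.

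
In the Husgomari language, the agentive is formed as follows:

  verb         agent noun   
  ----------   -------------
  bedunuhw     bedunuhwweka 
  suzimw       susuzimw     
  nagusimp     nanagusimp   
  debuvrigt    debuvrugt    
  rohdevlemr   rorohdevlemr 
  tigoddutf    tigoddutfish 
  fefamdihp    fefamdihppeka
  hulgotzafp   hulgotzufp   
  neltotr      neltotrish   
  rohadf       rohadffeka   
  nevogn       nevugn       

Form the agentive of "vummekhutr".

vummekhutrish

"vummekhutr" has second-to-last letter 't'. The stems whose second-to-last letter is 't' (tigoddutf → tigoddutfish, neltotr → neltotrish) add -ish.
So vummekhutr → vummekhutrish.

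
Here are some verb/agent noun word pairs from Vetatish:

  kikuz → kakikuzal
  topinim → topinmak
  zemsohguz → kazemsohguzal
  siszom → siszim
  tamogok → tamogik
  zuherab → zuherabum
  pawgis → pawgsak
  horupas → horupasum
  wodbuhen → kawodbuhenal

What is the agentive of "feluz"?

kafeluzal

siszom and topinim both end in -m yet inflect differently (siszim, topinmak), so the final letter is not what conditions the rule; the last vowel is.
"feluz" has last vowel 'u'. The stems whose last vowel is 'u' (zemsohguz → kazemsohguzal, kikuz → kakikuzal) add ka- … -al around the stem.
So feluz → kafeluzal.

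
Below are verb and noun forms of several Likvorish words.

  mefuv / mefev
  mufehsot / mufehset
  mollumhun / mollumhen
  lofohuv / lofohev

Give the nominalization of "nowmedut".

Every pair shown (mefuv → mefev, mufehsot → mufehset, mollumhun → mollumhen, …) follows the same rule: change the last vowel to 'e'.
So nowmedut → nowmedet.

nowmedet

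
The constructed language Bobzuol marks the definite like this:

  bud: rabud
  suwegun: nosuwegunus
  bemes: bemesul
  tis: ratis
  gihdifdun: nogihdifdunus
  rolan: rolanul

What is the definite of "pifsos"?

tis and bemes both end in -s yet inflect differently (ratis, bemesul), so the final letter is not what conditions the rule; the number of vowels is.
"pifsos" has 2 vowels. The stems with 2 vowels (rolan → rolanul, bemes → bemesul) add -ul.
So pifsos → pifsosul.

pifsosul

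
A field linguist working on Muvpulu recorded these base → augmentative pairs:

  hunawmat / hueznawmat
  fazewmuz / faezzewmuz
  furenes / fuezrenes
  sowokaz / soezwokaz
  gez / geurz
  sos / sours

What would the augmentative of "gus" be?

fazewmuz and gez both end in -z yet inflect differently (faezzewmuz, geurz), so the final letter is not what conditions the rule; the number of vowels is.
"gus" has 1 vowel. The stems with 1 vowel (gez → geurz, sos → sours) insert -ur- after the first vowel.
So gus → guurs.

guurs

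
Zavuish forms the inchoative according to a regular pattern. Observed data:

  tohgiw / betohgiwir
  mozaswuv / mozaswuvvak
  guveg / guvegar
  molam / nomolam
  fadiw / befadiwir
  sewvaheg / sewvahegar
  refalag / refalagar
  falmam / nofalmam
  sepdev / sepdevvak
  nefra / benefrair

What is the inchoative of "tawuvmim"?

sepdev and guveg both have last vowel 'e' yet inflect differently (sepdevvak, guvegar), so the last vowel is not what conditions the rule; the final letter is.
"tawuvmim" ends in -m. The stems ending in -m (molam → nomolam, falmam → nofalmam) add the prefix no-.
So tawuvmim → notawuvmim.

notawuvmim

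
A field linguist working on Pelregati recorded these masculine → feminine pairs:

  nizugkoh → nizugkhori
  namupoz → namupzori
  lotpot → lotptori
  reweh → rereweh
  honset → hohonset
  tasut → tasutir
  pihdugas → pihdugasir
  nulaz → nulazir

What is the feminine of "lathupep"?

"lathupep" has last vowel 'e'. The stems whose last vowel is 'e' (reweh → rereweh, honset → hohonset) repeat the first consonant+vowel as a prefix.
So lathupep → lalathupep.

lalathupep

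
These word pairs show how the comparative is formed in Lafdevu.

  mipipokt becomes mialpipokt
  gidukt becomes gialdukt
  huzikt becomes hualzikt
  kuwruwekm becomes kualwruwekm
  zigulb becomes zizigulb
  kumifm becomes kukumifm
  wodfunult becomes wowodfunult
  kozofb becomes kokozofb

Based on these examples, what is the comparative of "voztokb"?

kuwruwekm and kumifm both end in -m yet inflect differently (kualwruwekm, kukumifm), so the final letter is not what conditions the rule; the second-to-last letter is.
"voztokb" has second-to-last letter 'k'. The stems whose second-to-last letter is 'k' (mipipokt → mialpipokt, gidukt → gialdukt, huzikt → hualzikt) insert -al- after the first vowel.
So voztokb → voalztokb.

voalztokb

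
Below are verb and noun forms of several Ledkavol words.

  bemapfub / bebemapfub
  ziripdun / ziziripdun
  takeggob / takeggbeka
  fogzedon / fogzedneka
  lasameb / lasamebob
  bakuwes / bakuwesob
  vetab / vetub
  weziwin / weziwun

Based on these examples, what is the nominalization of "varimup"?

"varimup" has last vowel 'u'. The stems whose last vowel is 'u' (bemapfub → bebemapfub, ziripdun → ziziripdun) repeat the first consonant+vowel as a prefix.
So varimup → vavarimup.

vavarimup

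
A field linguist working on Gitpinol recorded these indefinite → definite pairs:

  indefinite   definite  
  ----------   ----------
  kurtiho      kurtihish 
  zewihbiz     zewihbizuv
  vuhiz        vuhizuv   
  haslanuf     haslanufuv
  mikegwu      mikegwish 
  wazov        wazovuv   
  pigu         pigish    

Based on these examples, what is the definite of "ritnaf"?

mikegwu and haslanuf both have last vowel 'u' yet inflect differently (mikegwish, haslanufuv), so the last vowel is not what conditions the rule; whether the stem ends in a vowel or a consonant is.
"ritnaf" ends in a consonant. The stems ending in a consonant (vuhiz → vuhizuv, haslanuf → haslanufuv, zewihbiz → zewihbizuv) add -uv.
So ritnaf → ritnafuv.

ritnafuv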